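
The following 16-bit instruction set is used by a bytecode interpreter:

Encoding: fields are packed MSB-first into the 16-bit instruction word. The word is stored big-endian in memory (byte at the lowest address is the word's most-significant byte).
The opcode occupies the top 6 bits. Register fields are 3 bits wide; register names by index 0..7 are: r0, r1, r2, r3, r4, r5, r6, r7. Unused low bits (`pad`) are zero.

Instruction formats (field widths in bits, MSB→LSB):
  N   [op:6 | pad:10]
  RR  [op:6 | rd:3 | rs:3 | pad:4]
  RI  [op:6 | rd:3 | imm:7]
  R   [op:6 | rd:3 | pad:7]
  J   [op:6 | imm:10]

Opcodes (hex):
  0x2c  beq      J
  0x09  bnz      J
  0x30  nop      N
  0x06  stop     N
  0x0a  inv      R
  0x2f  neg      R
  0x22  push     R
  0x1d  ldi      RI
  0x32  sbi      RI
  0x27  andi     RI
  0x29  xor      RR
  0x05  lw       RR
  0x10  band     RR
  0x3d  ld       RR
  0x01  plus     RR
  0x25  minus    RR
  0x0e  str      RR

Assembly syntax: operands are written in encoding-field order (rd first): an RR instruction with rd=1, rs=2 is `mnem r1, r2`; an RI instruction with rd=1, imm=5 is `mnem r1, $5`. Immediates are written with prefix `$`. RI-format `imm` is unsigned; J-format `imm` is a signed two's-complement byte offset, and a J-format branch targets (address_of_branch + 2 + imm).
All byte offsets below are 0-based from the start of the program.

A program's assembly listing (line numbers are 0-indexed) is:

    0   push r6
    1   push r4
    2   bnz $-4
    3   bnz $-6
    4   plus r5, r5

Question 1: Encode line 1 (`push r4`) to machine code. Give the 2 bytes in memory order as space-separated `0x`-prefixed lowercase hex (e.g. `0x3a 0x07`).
1. push fields op=0x22:6|rd=4:3|pad=0:7 → word 8a00h → 8a 00

0x8a 0x00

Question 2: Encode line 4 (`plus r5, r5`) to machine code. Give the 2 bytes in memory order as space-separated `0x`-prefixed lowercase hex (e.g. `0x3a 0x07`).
0x06 0xd0

line 4 (plus): pack op=0x1:6|rd=5:3|rs=5:3|pad=0:4 = 0x06d0; big→ 06 d0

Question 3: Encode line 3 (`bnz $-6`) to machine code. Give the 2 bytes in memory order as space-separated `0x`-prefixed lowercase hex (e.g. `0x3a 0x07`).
0x27 0xfa

line 3 (bnz): pack op=0x9:6|imm=-6:10 = 0x27fa; big→ 27 fa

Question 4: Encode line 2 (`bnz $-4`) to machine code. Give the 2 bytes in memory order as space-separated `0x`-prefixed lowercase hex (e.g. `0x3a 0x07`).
0x27 0xfc

L2: bnz op=0x9:6|imm=-4:10 ⇒ 0x27fc ⇒ big 27 fc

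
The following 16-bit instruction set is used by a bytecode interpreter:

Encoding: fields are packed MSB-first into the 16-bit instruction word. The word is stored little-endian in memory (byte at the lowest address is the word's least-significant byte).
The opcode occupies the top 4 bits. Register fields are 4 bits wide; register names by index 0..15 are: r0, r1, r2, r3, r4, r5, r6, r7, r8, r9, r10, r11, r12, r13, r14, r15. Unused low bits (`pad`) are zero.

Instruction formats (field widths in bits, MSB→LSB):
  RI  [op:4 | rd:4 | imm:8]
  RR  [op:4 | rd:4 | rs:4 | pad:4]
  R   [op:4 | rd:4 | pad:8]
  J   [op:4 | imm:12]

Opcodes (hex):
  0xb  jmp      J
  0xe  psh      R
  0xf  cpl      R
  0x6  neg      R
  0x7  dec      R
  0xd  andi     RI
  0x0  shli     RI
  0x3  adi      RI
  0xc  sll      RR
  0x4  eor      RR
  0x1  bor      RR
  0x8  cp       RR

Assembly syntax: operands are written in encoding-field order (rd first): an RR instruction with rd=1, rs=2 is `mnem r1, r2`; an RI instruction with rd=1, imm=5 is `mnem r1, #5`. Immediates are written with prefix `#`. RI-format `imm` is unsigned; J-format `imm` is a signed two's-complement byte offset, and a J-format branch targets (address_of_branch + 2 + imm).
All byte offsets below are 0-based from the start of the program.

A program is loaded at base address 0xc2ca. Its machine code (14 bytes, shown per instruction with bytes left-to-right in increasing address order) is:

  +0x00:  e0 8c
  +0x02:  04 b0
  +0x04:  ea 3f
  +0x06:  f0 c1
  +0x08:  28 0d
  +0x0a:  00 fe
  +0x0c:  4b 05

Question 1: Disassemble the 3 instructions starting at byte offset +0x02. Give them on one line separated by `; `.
jmp #4; adi r15, #234; sll r1, r15

off 0x02: read 04 b0 as little → 0xb004
  opcode bits[15:12]=0xb: jmp/J
  imm@[11:0]=0x4 ⇒ #4
off 0x04: read ea 3f as little → 0x3fea
  opcode bits[15:12]=0x3: adi/RI
  rd@[11:8]=0xf ⇒ r15
  imm@[7:0]=0xea ⇒ #234
off 0x06: read f0 c1 as little → 0xc1f0
  opcode bits[15:12]=0xc: sll/RR
  rd@[11:8]=0x1 ⇒ r1
  rs@[7:4]=0xf ⇒ r15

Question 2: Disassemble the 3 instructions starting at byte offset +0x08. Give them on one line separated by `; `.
+0x08: 28 0d ⇒ word 0x0d28 (little)
  op=0x0d28>>12=0x0 ⇒ shli (RI)
  rd@[11:8]=0xd ⇒ r13
  imm@[7:0]=0x28 ⇒ #40
+0x0a: 00 fe ⇒ word 0xfe00 (little)
  op=0xfe00>>12=0xf ⇒ cpl (R)
  rd@[11:8]=0xe ⇒ r14
+0x0c: 4b 05 ⇒ word 0x054b (little)
  op=0x054b>>12=0x0 ⇒ shli (RI)
  rd@[11:8]=0x5 ⇒ r5
  imm@[7:0]=0x4b ⇒ #75

shli r13, #40; cpl r14; shli r5, #75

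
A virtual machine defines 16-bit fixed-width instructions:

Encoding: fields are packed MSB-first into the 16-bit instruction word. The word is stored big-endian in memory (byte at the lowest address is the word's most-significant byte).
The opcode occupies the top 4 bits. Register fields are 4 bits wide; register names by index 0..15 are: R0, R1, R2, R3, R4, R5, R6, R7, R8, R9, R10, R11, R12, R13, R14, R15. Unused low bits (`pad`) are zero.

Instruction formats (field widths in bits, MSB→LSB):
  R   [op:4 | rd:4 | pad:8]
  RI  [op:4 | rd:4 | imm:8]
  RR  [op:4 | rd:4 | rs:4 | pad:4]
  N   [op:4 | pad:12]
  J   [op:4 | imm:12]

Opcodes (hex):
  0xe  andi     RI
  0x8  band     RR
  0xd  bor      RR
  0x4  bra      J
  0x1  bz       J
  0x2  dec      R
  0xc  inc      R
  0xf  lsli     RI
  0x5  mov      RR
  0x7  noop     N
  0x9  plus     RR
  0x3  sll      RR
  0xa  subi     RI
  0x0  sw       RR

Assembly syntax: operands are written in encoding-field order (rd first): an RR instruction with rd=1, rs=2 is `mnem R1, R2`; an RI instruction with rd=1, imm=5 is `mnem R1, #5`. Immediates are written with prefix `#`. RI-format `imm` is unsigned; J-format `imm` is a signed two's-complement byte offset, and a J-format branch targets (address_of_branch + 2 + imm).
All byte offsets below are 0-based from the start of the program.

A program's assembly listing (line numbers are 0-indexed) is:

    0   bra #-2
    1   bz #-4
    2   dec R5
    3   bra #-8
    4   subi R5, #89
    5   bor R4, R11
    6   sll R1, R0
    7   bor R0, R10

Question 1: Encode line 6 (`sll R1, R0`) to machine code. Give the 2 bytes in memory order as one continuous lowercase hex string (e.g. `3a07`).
3100

L6: sll op=0x3:4|rd=1:4|rs=0:4|pad=0:4 ⇒ 0x3100 ⇒ big 31 00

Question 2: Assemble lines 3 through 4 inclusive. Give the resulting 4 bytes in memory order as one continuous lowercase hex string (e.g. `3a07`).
line 3 (bra): pack op=0x4:4|imm=-8:12 = 0x4ff8; big→ 4f f8
line 4 (subi): pack op=0xa:4|rd=5:4|imm=89:8 = 0xa559; big→ a5 59

4ff8a559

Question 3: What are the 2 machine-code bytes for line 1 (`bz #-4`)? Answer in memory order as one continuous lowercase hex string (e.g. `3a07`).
L1: bz op=0x1:4|imm=-4:12 ⇒ 0x1ffc ⇒ big 1f fc

1ffc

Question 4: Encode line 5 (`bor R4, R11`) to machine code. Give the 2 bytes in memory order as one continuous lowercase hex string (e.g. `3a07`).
d4b0

line 5 (bor): pack op=0xd:4|rd=4:4|rs=11:4|pad=0:4 = 0xd4b0; big→ d4 b0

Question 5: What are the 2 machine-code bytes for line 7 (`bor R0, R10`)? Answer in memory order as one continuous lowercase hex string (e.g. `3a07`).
d0a0

L7: bor op=0xd:4|rd=0:4|rs=10:4|pad=0:4 ⇒ 0xd0a0 ⇒ big d0 a0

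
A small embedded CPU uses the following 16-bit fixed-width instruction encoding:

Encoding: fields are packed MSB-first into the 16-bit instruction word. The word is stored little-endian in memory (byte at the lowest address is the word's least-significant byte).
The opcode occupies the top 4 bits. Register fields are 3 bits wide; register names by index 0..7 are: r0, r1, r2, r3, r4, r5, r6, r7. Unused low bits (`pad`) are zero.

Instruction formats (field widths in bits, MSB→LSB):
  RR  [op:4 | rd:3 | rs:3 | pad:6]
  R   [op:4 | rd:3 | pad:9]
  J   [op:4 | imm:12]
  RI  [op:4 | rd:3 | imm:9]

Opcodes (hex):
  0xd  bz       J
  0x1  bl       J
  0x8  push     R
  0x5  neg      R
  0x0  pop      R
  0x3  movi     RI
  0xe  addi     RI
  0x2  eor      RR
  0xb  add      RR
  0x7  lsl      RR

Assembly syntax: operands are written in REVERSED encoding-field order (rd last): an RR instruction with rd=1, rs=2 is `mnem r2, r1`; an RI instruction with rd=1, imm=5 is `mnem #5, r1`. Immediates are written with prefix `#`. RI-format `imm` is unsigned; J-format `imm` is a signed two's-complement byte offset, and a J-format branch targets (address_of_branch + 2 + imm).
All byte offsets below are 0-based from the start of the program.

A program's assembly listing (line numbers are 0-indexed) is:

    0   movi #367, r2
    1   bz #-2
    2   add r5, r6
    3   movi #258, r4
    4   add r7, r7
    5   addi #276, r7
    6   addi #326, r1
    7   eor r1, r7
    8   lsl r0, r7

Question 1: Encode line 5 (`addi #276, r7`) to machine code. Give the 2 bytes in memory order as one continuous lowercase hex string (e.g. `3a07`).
line 5 (addi): pack op=0xe:4|rd=7:3|imm=276:9 = 0xef14; little→ 14 ef

14ef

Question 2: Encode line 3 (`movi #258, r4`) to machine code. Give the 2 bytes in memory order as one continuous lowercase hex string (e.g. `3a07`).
L3: movi op=0x3:4|rd=4:3|imm=258:9 ⇒ 0x3902 ⇒ little 02 39

0239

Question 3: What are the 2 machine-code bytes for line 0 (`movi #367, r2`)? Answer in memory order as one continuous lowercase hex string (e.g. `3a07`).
0. movi fields op=0x3:4|rd=2:3|imm=367:9 → word 356fh → 6f 35

6f35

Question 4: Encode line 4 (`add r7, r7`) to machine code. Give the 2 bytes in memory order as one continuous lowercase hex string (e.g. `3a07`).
c0bf

L4: add op=0xb:4|rd=7:3|rs=7:3|pad=0:6 ⇒ 0xbfc0 ⇒ little c0 bf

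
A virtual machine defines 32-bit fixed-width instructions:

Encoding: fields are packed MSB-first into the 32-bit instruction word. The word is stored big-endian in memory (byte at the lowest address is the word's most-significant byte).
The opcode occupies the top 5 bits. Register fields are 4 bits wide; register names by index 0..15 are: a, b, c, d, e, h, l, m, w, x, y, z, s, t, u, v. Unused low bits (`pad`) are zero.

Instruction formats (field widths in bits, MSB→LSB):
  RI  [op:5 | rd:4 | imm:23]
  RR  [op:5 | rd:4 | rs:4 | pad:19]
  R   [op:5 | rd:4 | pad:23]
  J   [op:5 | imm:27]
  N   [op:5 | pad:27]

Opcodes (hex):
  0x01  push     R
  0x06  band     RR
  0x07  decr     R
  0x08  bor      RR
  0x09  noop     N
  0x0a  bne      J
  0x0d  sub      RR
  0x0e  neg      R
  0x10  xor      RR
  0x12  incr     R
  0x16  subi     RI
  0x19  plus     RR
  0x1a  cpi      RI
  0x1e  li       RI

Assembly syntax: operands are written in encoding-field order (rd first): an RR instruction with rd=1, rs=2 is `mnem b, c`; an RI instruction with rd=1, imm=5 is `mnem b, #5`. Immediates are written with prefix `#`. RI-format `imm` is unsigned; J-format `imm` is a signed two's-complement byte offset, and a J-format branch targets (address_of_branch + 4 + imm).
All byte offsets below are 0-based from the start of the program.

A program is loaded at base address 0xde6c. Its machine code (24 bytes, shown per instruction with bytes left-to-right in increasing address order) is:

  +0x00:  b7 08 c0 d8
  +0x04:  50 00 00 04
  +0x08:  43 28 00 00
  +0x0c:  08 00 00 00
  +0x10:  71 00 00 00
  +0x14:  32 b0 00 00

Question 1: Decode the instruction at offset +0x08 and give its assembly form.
+0x08: 43 28 00 00 ⇒ word 0x43280000 (big)
  opcode bits[31:27]=0x8: bor/RR
  [26:23] rd=6 = l
  [22:19] rs=5 = h

bor l, h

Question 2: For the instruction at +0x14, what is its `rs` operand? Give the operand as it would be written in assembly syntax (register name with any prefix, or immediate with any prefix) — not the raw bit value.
off 0x14: read 32 b0 00 00 as big → 0x32b00000
  opcode bits[31:27]=0x6: band/RR
  rd: (w>>23)&0xf=0x5 → h
  rs: (w>>19)&0xf=0x6 → l

l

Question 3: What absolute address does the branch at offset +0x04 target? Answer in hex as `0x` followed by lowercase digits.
0xde78

[04] 50 00 00 04 → 0x50000004
  top 5b → 0xa → bne [J]
  imm@[26:0]=0x4 ⇒ #4
  target = base 0xde6c + off 0x04 + 4 + imm 4 = 0xde78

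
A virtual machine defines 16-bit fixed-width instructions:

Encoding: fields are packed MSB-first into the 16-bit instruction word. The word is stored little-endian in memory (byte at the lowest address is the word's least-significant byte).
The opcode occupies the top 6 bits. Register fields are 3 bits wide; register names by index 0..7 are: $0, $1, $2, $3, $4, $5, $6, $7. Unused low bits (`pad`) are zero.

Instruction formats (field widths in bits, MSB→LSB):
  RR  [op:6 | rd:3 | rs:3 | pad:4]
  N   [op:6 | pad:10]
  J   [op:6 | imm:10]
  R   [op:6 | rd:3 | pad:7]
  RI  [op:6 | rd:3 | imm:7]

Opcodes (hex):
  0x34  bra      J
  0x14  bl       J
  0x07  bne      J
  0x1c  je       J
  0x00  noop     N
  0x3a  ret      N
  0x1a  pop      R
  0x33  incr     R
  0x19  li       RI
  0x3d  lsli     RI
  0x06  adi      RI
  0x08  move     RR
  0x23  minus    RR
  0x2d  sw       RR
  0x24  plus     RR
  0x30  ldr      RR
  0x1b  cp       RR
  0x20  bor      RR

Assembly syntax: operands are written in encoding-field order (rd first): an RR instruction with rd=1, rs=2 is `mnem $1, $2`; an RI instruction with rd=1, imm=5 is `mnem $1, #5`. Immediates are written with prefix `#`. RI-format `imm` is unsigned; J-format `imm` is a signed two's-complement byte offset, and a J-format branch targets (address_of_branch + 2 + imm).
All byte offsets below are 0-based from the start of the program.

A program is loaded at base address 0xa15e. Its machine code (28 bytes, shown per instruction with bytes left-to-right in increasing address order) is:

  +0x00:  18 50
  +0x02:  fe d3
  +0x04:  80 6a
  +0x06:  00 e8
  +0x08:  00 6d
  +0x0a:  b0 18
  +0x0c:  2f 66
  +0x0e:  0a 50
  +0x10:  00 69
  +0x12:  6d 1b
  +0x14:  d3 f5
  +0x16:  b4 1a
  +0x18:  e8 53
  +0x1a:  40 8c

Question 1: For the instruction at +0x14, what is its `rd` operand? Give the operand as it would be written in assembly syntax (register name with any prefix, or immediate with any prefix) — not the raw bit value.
$3

[14] d3 f5 → 0xf5d3
  opcode bits[15:10]=0x3d: lsli/RI
  rd: (w>>7)&0x7=0x3 → $3
  imm: (w>>0)&0x7f=0x53 → #83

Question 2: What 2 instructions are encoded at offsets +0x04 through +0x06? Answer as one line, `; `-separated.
[04] 80 6a → 0x6a80
  opcode bits[15:10]=0x1a: pop/R
  rd: (w>>7)&0x7=0x5 → $5
[06] 00 e8 → 0xe800
  opcode bits[15:10]=0x3a: ret/N

pop $5; ret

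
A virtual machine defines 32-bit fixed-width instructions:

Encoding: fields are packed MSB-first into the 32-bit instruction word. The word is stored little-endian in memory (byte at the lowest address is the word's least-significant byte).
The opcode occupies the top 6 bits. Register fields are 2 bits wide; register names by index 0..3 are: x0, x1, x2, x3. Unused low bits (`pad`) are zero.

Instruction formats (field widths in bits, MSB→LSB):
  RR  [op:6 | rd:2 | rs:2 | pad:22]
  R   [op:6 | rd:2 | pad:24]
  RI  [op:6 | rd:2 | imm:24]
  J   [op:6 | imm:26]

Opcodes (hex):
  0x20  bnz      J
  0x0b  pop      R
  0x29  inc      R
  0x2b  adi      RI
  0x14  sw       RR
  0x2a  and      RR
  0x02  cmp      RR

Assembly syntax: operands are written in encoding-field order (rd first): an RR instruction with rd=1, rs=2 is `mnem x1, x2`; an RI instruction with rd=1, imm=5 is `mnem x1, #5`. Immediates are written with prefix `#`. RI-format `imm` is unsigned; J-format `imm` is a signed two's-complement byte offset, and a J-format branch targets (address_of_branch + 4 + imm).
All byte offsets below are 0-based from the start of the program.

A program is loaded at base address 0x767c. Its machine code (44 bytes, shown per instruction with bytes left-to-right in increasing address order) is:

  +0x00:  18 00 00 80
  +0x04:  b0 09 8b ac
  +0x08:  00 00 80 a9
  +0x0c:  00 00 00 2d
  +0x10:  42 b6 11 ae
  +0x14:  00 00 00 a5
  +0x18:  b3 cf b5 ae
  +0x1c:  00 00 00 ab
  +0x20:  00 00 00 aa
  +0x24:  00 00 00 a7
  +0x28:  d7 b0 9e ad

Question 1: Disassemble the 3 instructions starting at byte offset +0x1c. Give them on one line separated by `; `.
@+1c  little-endian(00 00 00 ab) = 0xab000000
  top 6b → 0x2a → and [RR]
  rd: (w>>24)&0x3=0x3 → x3
  rs: (w>>22)&0x3=0x0 → x0
@+20  little-endian(00 00 00 aa) = 0xaa000000
  top 6b → 0x2a → and [RR]
  rd: (w>>24)&0x3=0x2 → x2
  rs: (w>>22)&0x3=0x0 → x0
@+24  little-endian(00 00 00 a7) = 0xa7000000
  top 6b → 0x29 → inc [R]
  rd: (w>>24)&0x3=0x3 → x3

and x3, x0; and x2, x0; inc x3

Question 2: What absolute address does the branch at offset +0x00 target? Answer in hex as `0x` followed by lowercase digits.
+0x00: 18 00 00 80 ⇒ word 0x80000018 (little)
  opcode bits[31:26]=0x20: bnz/J
  imm@[25:0]=0x18 ⇒ #24
  target = base 0x767c + off 0x00 + 4 + imm 24 = 0x7698

0x7698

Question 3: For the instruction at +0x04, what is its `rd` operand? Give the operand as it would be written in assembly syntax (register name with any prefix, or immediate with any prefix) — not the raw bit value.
off 0x04: read b0 09 8b ac as little → 0xac8b09b0
  top 6b → 0x2b → adi [RI]
  [25:24] rd=0 = x0
  [23:0] imm=9111984 = #9111984

x0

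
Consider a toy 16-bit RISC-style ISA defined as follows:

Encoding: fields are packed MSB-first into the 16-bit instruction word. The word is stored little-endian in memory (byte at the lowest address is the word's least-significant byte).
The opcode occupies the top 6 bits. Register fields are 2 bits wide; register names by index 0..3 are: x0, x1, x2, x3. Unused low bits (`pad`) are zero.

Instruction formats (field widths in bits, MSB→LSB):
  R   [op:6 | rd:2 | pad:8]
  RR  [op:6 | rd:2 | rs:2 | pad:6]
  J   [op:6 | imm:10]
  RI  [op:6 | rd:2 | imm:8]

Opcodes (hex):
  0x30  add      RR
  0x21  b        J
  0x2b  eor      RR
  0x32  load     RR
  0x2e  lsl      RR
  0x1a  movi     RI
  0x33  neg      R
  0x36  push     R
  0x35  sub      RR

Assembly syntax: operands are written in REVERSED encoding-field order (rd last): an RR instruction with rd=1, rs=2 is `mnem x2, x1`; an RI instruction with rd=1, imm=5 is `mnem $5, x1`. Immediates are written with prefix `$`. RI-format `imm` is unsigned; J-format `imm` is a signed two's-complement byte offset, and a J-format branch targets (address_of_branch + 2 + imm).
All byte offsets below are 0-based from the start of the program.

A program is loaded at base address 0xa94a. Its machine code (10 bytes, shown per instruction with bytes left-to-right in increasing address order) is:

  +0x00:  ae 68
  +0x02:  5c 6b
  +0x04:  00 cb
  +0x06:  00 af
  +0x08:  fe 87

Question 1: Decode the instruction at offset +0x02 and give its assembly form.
movi $92, x3

off 0x02: read 5c 6b as little → 0x6b5c
  top 6b → 0x1a → movi [RI]
  rd@[9:8]=0x3 ⇒ x3
  imm@[7:0]=0x5c ⇒ $92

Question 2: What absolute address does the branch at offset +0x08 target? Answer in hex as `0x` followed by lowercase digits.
0xa952

+0x08: fe 87 ⇒ word 0x87fe (little)
  op=0x87fe>>10=0x21 ⇒ b (J)
  [9:0] imm=1022 (s10→-2) = $-2
  target = base 0xa94a + off 0x08 + 2 + imm -2 = 0xa952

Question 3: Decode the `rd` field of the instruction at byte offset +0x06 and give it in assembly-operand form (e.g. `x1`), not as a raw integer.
x3

+0x06: 00 af ⇒ word 0xaf00 (little)
  opcode bits[15:10]=0x2b: eor/RR
  rd@[9:8]=0x3 ⇒ x3
  rs@[7:6]=0x0 ⇒ x0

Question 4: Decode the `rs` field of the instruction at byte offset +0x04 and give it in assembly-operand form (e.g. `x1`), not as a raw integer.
off 0x04: read 00 cb as little → 0xcb00
  op=0xcb00>>10=0x32 ⇒ load (RR)
  rd: (w>>8)&0x3=0x3 → x3
  rs: (w>>6)&0x3=0x0 → x0

x0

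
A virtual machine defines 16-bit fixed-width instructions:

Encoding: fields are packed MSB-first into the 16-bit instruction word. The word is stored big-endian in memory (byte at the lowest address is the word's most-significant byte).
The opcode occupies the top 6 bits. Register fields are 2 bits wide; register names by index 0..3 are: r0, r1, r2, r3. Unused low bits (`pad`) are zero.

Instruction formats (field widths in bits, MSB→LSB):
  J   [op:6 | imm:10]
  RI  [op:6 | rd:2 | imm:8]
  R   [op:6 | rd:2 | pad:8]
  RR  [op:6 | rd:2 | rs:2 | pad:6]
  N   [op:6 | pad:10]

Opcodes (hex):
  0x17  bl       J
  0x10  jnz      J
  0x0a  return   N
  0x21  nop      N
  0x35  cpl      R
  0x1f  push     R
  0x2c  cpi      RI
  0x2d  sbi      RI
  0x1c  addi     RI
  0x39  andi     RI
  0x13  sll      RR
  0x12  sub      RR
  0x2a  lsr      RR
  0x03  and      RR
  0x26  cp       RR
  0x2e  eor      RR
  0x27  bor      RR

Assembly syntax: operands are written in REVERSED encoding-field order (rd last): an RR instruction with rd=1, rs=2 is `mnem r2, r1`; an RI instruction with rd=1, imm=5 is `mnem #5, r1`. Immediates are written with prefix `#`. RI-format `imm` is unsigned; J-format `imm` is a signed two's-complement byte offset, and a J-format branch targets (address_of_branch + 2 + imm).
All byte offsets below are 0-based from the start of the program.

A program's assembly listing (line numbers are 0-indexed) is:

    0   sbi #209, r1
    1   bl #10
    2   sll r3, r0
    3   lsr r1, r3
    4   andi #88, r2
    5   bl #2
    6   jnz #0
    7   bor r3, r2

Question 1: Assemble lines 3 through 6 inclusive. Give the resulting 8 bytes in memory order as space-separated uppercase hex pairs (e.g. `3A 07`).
line 3 (lsr): pack op=0x2a:6|rd=3:2|rs=1:2|pad=0:6 = 0xab40; big→ ab 40
line 4 (andi): pack op=0x39:6|rd=2:2|imm=88:8 = 0xe658; big→ e6 58
line 5 (bl): pack op=0x17:6|imm=2:10 = 0x5c02; big→ 5c 02
line 6 (jnz): pack op=0x10:6|imm=0:10 = 0x4000; big→ 40 00

AB 40 E6 58 5C 02 40 00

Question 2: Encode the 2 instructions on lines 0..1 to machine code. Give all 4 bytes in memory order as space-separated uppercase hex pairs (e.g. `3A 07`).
L0: sbi op=0x2d:6|rd=1:2|imm=209:8 ⇒ 0xb5d1 ⇒ big b5 d1
L1: bl op=0x17:6|imm=10:10 ⇒ 0x5c0a ⇒ big 5c 0a

B5 D1 5C 0A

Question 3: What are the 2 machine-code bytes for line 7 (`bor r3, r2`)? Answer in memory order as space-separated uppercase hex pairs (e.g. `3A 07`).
L7: bor op=0x27:6|rd=2:2|rs=3:2|pad=0:6 ⇒ 0x9ec0 ⇒ big 9e c0

9E C0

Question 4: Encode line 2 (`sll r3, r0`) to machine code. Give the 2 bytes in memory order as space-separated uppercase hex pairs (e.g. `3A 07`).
4C C0

line 2 (sll): pack op=0x13:6|rd=0:2|rs=3:2|pad=0:6 = 0x4cc0; big→ 4c c0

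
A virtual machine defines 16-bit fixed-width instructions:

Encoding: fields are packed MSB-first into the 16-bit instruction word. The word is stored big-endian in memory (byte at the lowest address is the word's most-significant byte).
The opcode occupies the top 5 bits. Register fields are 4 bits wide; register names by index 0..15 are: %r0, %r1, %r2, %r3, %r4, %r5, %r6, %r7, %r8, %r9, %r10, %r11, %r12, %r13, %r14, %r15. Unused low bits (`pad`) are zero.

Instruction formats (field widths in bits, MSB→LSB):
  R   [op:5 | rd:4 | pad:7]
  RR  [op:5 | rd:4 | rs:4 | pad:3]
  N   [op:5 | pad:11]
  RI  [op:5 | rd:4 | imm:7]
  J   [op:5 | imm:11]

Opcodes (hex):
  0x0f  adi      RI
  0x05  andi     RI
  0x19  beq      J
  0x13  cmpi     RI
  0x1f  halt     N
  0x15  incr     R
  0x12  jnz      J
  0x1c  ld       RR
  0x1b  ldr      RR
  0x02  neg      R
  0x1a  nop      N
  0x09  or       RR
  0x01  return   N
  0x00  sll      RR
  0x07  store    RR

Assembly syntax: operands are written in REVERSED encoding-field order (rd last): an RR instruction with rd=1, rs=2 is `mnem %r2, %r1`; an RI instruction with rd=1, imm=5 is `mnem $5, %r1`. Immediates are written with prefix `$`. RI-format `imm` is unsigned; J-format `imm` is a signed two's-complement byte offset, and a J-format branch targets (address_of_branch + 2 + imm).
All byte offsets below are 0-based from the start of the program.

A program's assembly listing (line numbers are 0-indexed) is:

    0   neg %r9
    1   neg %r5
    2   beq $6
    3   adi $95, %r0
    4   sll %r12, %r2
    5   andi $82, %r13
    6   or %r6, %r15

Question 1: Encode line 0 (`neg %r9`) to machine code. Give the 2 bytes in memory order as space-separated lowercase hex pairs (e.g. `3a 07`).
14 80

L0: neg op=0x2:5|rd=9:4|pad=0:7 ⇒ 0x1480 ⇒ big 14 80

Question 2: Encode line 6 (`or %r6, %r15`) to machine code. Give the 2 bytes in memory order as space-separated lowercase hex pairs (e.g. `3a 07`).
4f b0

6. or fields op=0x9:5|rd=15:4|rs=6:4|pad=0:3 → word 4fb0h → 4f b0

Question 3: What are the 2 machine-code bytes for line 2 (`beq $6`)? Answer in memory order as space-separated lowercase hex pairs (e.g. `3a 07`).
c8 06

L2: beq op=0x19:5|imm=6:11 ⇒ 0xc806 ⇒ big c8 06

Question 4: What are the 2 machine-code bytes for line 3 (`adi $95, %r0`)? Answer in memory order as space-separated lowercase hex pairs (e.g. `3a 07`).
line 3 (adi): pack op=0xf:5|rd=0:4|imm=95:7 = 0x785f; big→ 78 5f

78 5f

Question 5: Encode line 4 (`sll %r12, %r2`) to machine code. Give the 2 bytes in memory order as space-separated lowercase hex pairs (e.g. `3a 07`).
L4: sll op=0x0:5|rd=2:4|rs=12:4|pad=0:3 ⇒ 0x0160 ⇒ big 01 60

01 60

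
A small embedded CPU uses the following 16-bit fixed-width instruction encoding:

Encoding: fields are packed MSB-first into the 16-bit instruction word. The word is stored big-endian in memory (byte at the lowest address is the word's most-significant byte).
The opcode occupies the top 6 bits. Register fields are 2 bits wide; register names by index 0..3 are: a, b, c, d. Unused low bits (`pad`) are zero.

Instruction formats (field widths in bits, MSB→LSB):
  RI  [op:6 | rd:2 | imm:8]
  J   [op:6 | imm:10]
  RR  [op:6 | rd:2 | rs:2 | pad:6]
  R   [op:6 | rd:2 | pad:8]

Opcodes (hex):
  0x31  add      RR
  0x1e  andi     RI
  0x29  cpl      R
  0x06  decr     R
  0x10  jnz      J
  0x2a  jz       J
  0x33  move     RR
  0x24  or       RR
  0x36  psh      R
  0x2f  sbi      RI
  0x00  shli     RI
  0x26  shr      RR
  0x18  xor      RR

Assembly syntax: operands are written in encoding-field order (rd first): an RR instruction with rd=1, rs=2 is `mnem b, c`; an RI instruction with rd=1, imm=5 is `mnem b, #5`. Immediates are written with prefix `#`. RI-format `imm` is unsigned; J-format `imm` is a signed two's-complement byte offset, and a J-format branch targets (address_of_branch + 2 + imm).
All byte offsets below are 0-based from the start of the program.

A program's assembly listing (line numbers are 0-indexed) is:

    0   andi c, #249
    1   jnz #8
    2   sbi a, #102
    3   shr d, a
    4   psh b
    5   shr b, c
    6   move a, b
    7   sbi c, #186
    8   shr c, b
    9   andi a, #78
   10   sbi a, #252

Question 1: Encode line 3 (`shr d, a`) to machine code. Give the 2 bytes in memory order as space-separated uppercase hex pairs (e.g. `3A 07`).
line 3 (shr): pack op=0x26:6|rd=3:2|rs=0:2|pad=0:6 = 0x9b00; big→ 9b 00

9B 00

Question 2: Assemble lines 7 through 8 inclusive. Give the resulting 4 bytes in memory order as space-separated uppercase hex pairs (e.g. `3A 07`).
line 7 (sbi): pack op=0x2f:6|rd=2:2|imm=186:8 = 0xbeba; big→ be ba
line 8 (shr): pack op=0x26:6|rd=2:2|rs=1:2|pad=0:6 = 0x9a40; big→ 9a 40

BE BA 9A 40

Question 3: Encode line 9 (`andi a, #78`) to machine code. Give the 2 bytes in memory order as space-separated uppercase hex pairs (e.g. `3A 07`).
line 9 (andi): pack op=0x1e:6|rd=0:2|imm=78:8 = 0x784e; big→ 78 4e

78 4E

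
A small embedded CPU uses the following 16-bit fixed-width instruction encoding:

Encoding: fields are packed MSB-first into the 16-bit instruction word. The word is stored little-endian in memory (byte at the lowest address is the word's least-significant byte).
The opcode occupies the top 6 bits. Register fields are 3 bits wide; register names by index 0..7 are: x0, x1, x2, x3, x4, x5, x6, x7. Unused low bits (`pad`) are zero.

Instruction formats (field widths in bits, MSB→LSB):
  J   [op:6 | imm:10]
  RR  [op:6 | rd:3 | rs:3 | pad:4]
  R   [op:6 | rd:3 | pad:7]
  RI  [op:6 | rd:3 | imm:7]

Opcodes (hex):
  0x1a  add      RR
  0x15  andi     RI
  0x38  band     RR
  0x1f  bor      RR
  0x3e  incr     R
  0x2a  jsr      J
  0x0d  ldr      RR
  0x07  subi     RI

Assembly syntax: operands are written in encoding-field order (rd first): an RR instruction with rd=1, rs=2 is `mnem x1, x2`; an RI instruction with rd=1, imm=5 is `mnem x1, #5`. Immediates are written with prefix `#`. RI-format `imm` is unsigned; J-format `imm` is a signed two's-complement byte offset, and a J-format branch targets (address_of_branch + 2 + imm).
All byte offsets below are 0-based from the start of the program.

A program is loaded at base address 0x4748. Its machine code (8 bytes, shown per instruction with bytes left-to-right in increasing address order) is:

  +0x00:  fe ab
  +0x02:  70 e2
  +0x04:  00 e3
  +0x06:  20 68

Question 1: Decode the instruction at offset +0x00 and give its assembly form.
jsr #-2

@+00  little-endian(fe ab) = 0xabfe
  opcode bits[15:10]=0x2a: jsr/J
  [9:0] imm=1022 (s10→-2) = #-2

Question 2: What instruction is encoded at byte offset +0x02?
off 0x02: read 70 e2 as little → 0xe270
  opcode bits[15:10]=0x38: band/RR
  [9:7] rd=4 = x4
  [6:4] rs=7 = x7

band x4, x7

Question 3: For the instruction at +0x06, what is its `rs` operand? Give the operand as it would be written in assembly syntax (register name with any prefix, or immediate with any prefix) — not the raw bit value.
x2

[06] 20 68 → 0x6820
  op=0x6820>>10=0x1a ⇒ add (RR)
  [9:7] rd=0 = x0
  [6:4] rs=2 = x2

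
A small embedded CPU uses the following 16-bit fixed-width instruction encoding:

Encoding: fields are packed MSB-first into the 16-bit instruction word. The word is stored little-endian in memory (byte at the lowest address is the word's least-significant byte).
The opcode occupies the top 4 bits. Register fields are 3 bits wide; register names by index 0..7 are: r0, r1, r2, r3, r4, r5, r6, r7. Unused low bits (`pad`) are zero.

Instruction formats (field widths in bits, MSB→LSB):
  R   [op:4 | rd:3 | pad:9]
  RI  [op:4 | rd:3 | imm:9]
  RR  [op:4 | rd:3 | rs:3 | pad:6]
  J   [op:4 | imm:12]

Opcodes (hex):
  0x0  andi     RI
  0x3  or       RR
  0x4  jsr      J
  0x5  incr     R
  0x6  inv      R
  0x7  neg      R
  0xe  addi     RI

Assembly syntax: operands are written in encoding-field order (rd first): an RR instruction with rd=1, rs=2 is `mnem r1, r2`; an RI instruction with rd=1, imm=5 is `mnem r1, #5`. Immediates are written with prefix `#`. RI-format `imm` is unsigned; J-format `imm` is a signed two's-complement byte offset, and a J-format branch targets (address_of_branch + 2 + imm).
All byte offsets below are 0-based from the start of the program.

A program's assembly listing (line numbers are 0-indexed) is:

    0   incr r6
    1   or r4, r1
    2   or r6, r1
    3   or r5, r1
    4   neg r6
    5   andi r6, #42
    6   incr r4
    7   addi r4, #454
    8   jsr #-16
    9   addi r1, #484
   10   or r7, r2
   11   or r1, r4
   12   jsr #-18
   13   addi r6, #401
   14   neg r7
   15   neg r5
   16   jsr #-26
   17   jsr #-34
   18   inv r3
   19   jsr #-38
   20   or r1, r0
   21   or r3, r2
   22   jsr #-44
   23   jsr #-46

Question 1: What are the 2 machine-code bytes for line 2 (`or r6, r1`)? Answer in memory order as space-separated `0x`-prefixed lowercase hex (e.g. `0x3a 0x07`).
line 2 (or): pack op=0x3:4|rd=6:3|rs=1:3|pad=0:6 = 0x3c40; little→ 40 3c

0x40 0x3c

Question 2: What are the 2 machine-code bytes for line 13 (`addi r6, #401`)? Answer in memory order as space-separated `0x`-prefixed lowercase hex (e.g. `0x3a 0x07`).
0x91 0xed

13. addi fields op=0xe:4|rd=6:3|imm=401:9 → word ed91h → 91 ed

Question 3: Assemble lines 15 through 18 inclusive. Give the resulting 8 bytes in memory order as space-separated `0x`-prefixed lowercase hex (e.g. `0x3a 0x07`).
0x00 0x7a 0xe6 0x4f 0xde 0x4f 0x00 0x66

line 15 (neg): pack op=0x7:4|rd=5:3|pad=0:9 = 0x7a00; little→ 00 7a
line 16 (jsr): pack op=0x4:4|imm=-26:12 = 0x4fe6; little→ e6 4f
line 17 (jsr): pack op=0x4:4|imm=-34:12 = 0x4fde; little→ de 4f
line 18 (inv): pack op=0x6:4|rd=3:3|pad=0:9 = 0x6600; little→ 00 66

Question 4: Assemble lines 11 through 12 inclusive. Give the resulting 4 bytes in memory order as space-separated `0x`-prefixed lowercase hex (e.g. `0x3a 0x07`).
0x00 0x33 0xee 0x4f

11. or fields op=0x3:4|rd=1:3|rs=4:3|pad=0:6 → word 3300h → 00 33
12. jsr fields op=0x4:4|imm=-18:12 → word 4feeh → ee 4f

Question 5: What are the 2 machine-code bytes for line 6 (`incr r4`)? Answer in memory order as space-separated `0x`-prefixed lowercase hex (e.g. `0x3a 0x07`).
L6: incr op=0x5:4|rd=4:3|pad=0:9 ⇒ 0x5800 ⇒ little 00 58

0x00 0x58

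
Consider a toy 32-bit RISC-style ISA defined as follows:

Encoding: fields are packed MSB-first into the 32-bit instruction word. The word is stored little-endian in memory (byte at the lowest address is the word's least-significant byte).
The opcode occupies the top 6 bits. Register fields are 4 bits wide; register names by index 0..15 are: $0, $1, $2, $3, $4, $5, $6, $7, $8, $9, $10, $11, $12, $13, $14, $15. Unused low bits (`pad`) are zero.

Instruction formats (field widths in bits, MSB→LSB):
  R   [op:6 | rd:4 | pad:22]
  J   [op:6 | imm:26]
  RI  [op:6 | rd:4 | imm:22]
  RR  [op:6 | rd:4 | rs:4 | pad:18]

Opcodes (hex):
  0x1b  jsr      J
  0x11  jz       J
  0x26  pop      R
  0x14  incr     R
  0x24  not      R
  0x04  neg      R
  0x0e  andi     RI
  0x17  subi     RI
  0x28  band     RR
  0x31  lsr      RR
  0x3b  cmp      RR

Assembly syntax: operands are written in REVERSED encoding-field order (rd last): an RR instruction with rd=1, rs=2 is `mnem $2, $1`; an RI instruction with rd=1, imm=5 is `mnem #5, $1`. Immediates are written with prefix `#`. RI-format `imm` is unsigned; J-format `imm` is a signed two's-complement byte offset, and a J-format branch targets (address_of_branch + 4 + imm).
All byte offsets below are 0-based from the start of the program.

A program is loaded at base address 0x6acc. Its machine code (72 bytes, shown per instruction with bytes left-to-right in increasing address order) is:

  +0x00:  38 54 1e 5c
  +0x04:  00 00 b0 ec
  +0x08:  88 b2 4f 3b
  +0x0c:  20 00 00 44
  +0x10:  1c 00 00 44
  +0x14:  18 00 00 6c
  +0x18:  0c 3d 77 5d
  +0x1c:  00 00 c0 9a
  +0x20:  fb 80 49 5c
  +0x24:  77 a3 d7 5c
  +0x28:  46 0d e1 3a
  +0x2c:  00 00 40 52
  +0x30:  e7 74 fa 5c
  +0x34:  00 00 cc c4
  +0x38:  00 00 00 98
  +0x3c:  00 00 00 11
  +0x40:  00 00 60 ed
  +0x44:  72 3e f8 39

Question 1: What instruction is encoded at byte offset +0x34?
lsr $3, $3

@+34  little-endian(00 00 cc c4) = 0xc4cc0000
  top 6b → 0x31 → lsr [RR]
  [25:22] rd=3 = $3
  [21:18] rs=3 = $3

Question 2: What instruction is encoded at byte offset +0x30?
@+30  little-endian(e7 74 fa 5c) = 0x5cfa74e7
  opcode bits[31:26]=0x17: subi/RI
  rd: (w>>22)&0xf=0x3 → $3
  imm: (w>>0)&0x3fffff=0x3a74e7 → #3831015

subi #3831015, $3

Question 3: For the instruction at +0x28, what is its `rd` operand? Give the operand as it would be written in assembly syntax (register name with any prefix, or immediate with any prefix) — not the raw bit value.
$11

[28] 46 0d e1 3a → 0x3ae10d46
  op=0x3ae10d46>>26=0xe ⇒ andi (RI)
  rd@[25:22]=0xb ⇒ $11
  imm@[21:0]=0x210d46 ⇒ #2166086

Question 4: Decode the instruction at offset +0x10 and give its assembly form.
off 0x10: read 1c 00 00 44 as little → 0x4400001c
  op=0x4400001c>>26=0x11 ⇒ jz (J)
  imm: (w>>0)&0x3ffffff=0x1c → #28

jz #28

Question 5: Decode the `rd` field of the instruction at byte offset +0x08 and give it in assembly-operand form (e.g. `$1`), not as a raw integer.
$13

+0x08: 88 b2 4f 3b ⇒ word 0x3b4fb288 (little)
  top 6b → 0xe → andi [RI]
  [25:22] rd=13 = $13
  [21:0] imm=1028744 = #1028744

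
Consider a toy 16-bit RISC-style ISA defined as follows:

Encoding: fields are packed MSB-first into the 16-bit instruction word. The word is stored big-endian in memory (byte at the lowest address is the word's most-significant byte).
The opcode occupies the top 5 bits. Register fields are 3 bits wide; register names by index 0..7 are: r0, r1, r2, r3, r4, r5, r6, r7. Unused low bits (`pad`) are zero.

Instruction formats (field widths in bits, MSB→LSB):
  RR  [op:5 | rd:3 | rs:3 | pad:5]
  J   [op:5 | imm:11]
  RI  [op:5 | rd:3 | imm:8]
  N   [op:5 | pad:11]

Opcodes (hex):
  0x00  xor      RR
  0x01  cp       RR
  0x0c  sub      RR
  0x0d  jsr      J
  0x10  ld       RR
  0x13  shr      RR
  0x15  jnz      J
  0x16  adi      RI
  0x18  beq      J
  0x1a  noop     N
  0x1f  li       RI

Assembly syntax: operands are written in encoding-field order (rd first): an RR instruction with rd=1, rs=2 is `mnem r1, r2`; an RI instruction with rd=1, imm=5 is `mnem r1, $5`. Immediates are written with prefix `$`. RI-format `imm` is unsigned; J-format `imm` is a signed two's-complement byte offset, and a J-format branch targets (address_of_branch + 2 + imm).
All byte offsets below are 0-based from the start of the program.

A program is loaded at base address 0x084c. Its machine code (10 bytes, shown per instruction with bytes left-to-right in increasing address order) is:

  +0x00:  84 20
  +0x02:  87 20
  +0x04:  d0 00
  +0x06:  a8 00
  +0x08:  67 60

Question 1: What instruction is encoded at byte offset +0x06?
jnz $0

off 0x06: read a8 00 as big → 0xa800
  opcode bits[15:11]=0x15: jnz/J
  imm@[10:0]=0x0 ⇒ $0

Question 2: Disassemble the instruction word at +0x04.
off 0x04: read d0 00 as big → 0xd000
  op=0xd000>>11=0x1a ⇒ noop (N)

noop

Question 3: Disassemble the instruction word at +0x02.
off 0x02: read 87 20 as big → 0x8720
  opcode bits[15:11]=0x10: ld/RR
  rd@[10:8]=0x7 ⇒ r7
  rs@[7:5]=0x1 ⇒ r1

ld r7, r1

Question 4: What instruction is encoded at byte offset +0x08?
off 0x08: read 67 60 as big → 0x6760
  top 5b → 0xc → sub [RR]
  rd: (w>>8)&0x7=0x7 → r7
  rs: (w>>5)&0x7=0x3 → r3

sub r7, r3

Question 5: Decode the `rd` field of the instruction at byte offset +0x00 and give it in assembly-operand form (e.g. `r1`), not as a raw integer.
@+00  big-endian(84 20) = 0x8420
  op=0x8420>>11=0x10 ⇒ ld (RR)
  rd@[10:8]=0x4 ⇒ r4
  rs@[7:5]=0x1 ⇒ r1

r4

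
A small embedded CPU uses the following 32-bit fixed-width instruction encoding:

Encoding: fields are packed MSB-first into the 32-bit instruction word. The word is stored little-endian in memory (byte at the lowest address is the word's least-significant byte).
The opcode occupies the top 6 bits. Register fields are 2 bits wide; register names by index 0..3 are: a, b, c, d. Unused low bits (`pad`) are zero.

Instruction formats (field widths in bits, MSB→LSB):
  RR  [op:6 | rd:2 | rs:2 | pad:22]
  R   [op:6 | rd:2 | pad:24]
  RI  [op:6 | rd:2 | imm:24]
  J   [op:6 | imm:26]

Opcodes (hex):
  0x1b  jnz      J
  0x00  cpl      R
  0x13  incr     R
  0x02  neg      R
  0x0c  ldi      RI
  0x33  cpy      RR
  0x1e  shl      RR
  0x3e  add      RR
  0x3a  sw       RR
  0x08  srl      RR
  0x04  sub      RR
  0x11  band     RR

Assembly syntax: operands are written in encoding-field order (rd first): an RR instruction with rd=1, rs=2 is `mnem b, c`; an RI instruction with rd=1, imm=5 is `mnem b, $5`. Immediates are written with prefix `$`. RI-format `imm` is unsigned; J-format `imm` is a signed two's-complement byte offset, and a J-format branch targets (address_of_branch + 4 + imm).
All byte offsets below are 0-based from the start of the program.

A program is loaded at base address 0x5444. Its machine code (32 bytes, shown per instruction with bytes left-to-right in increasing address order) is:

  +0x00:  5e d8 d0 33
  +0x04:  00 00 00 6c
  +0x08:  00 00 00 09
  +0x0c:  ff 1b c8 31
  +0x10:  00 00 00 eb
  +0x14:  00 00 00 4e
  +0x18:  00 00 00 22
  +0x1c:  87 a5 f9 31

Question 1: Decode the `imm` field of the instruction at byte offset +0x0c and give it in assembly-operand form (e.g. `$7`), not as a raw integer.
$13114367

off 0x0c: read ff 1b c8 31 as little → 0x31c81bff
  opcode bits[31:26]=0xc: ldi/RI
  [25:24] rd=1 = b
  [23:0] imm=13114367 = $13114367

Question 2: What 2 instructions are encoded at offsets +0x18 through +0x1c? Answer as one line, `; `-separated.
srl c, a; ldi b, $16360839

[18] 00 00 00 22 → 0x22000000
  top 6b → 0x8 → srl [RR]
  rd@[25:24]=0x2 ⇒ c
  rs@[23:22]=0x0 ⇒ a
[1c] 87 a5 f9 31 → 0x31f9a587
  top 6b → 0xc → ldi [RI]
  rd@[25:24]=0x1 ⇒ b
  imm@[23:0]=0xf9a587 ⇒ $16360839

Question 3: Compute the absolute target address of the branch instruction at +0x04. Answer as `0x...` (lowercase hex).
0x544c

[04] 00 00 00 6c → 0x6c000000
  op=0x6c000000>>26=0x1b ⇒ jnz (J)
  imm: (w>>0)&0x3ffffff=0x0 → $0
  target = base 0x5444 + off 0x04 + 4 + imm 0 = 0x544c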